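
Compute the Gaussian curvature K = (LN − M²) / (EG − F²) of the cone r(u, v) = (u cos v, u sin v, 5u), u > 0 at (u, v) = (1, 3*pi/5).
K = 0

Coefficients of the first fundamental form: E = 26, F = 0, G = u^2.
Coefficients of the second fundamental form: L = 0, M = 0, N = 5*sqrt(26)*u^2/(26*Abs(u)).
Assemble K = (LN − M²)/(EG − F²) = 0. At (u, v) = (1, 3*pi/5): K = 0.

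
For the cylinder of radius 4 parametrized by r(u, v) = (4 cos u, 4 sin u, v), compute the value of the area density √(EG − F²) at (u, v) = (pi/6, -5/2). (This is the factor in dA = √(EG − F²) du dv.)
√(EG − F²)|_{(pi/6, -5/2)} = 4

E = 16, F = 0, G = 1, so EG − F² = 16. Taking the positive square root: √(EG − F²) = 4. At (u, v) = (pi/6, -5/2): 4.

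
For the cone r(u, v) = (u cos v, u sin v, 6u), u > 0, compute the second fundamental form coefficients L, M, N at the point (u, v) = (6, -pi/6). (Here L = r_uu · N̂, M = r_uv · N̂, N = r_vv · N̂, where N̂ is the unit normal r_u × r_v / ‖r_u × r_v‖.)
L = 0;  M = 0;  N = 36*sqrt(37)/37

Compute the unit normal N̂(u, v) = (-6*sqrt(37)*u*cos(v)/(37*Abs(u)), -6*sqrt(37)*u*sin(v)/(37*Abs(u)), sqrt(37)*u/(37*Abs(u))), and the second partials r_uu, r_uv, r_vv. Take dot products:
  L(u, v) = r_uu · N̂ = 0,
  M(u, v) = r_uv · N̂ = 0,
  N(u, v) = r_vv · N̂ = 6*sqrt(37)*u^2/(37*Abs(u)).
Evaluating at (u, v) = (6, -pi/6):
  L = 0, M = 0, N = 36*sqrt(37)/37.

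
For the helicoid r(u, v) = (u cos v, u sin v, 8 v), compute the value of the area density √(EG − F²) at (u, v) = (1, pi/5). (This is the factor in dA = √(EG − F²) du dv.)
√(EG − F²)|_{(1, pi/5)} = sqrt(65)

E = 1, F = 0, G = u^2 + 64, so EG − F² = u^2 + 64. Taking the positive square root: √(EG − F²) = sqrt(u^2 + 64). At (u, v) = (1, pi/5): sqrt(65).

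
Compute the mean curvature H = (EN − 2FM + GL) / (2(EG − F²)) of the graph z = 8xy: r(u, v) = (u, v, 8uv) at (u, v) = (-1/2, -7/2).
H = -896*sqrt(89)/213867

With E = 64*v^2 + 1, F = 64*u*v, G = 64*u^2 + 1, L = 0, M = 8/sqrt(64*u^2 + 64*v^2 + 1), N = 0, assemble
  H = (EN − 2FM + GL) / (2(EG − F²)) = -512*u*v/(64*u^2 + 64*v^2 + 1)^(3/2).
At (u, v) = (-1/2, -7/2): H = -896*sqrt(89)/213867.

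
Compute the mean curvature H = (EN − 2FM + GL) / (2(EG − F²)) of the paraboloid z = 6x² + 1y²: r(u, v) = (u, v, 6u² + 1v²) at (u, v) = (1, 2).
H = 247*sqrt(161)/25921

With E = 144*u^2 + 1, F = 24*u*v, G = 4*v^2 + 1, L = 12/sqrt(144*u^2 + 4*v^2 + 1), M = 0, N = 2/sqrt(144*u^2 + 4*v^2 + 1), assemble
  H = (EN − 2FM + GL) / (2(EG − F²)) = (144*u^2 + 24*v^2 + 7)/(144*u^2 + 4*v^2 + 1)^(3/2).
At (u, v) = (1, 2): H = 247*sqrt(161)/25921.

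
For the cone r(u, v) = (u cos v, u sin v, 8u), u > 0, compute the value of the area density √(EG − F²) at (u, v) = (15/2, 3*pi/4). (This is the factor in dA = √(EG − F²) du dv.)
√(EG − F²)|_{(15/2, 3*pi/4)} = 15*sqrt(65)/2

E = 65, F = 0, G = u^2, so EG − F² = 65*u^2. Taking the positive square root: √(EG − F²) = sqrt(65)*Abs(u). At (u, v) = (15/2, 3*pi/4): 15*sqrt(65)/2.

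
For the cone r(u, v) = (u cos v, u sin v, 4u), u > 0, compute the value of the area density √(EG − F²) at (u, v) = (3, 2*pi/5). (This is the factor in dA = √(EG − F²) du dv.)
√(EG − F²)|_{(3, 2*pi/5)} = 3*sqrt(17)

E = 17, F = 0, G = u^2, so EG − F² = 17*u^2. Taking the positive square root: √(EG − F²) = sqrt(17)*Abs(u). At (u, v) = (3, 2*pi/5): 3*sqrt(17).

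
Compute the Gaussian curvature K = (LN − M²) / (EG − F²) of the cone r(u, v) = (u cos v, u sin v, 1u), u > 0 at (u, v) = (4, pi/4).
K = 0

Coefficients of the first fundamental form: E = 2, F = 0, G = u^2.
Coefficients of the second fundamental form: L = 0, M = 0, N = sqrt(2)*u^2/(2*Abs(u)).
Assemble K = (LN − M²)/(EG − F²) = 0. At (u, v) = (4, pi/4): K = 0.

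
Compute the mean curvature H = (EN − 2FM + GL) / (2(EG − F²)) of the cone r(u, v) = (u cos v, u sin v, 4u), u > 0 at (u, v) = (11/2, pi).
H = 4*sqrt(17)/187

With E = 17, F = 0, G = u^2, L = 0, M = 0, N = 4*sqrt(17)*u^2/(17*Abs(u)), assemble
  H = (EN − 2FM + GL) / (2(EG − F²)) = 2*sqrt(17)/(17*Abs(u)).
At (u, v) = (11/2, pi): H = 4*sqrt(17)/187.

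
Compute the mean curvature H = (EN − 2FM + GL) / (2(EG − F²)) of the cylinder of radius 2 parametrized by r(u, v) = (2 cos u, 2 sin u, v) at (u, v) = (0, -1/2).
H = -1/4

With E = 4, F = 0, G = 1, L = -2, M = 0, N = 0, assemble
  H = (EN − 2FM + GL) / (2(EG − F²)) = -1/4.
At (u, v) = (0, -1/2): H = -1/4.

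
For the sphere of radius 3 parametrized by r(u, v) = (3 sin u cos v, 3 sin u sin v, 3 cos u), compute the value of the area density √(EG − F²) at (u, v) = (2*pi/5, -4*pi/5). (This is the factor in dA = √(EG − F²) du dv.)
√(EG − F²)|_{(2*pi/5, -4*pi/5)} = 9*sqrt(2*sqrt(5) + 10)/4

E = 9, F = 0, G = 9*sin(u)^2, so EG − F² = 81*sin(u)^2. Taking the positive square root: √(EG − F²) = 9*Abs(sin(u)). At (u, v) = (2*pi/5, -4*pi/5): 9*sqrt(2*sqrt(5) + 10)/4.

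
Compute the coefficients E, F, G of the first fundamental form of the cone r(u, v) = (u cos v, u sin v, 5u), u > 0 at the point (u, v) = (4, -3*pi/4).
E = 26;  F = 0;  G = 16

Partials: r_u = (cos(v), sin(v), 5), r_v = (-u*sin(v), u*cos(v), 0). As functions of (u, v):
  E = r_u · r_u = 26,
  F = r_u · r_v = 0,
  G = r_v · r_v = u^2.
Evaluating at (u, v) = (4, -3*pi/4): E = 26, F = 0, G = 16.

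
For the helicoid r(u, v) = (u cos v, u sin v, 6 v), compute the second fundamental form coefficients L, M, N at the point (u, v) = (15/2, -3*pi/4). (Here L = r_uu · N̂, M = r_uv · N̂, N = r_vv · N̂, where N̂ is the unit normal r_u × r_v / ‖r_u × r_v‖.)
L = 0;  M = -4*sqrt(41)/41;  N = 0

Compute the unit normal N̂(u, v) = (6*sin(v)/sqrt(u^2 + 36), -6*cos(v)/sqrt(u^2 + 36), u/sqrt(u^2 + 36)), and the second partials r_uu, r_uv, r_vv. Take dot products:
  L(u, v) = r_uu · N̂ = 0,
  M(u, v) = r_uv · N̂ = -6/sqrt(u^2 + 36),
  N(u, v) = r_vv · N̂ = 0.
Evaluating at (u, v) = (15/2, -3*pi/4):
  L = 0, M = -4*sqrt(41)/41, N = 0.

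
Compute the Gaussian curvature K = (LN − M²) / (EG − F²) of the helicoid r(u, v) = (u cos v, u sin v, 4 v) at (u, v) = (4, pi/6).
K = -1/64

Coefficients of the first fundamental form: E = 1, F = 0, G = u^2 + 16.
Coefficients of the second fundamental form: L = 0, M = -4/sqrt(u^2 + 16), N = 0.
Assemble K = (LN − M²)/(EG − F²) = -16/(u^2 + 16)^2. At (u, v) = (4, pi/6): K = -1/64.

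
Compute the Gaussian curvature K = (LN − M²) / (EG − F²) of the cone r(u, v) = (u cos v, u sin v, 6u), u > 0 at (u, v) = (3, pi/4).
K = 0

Coefficients of the first fundamental form: E = 37, F = 0, G = u^2.
Coefficients of the second fundamental form: L = 0, M = 0, N = 6*sqrt(37)*u^2/(37*Abs(u)).
Assemble K = (LN − M²)/(EG − F²) = 0. At (u, v) = (3, pi/4): K = 0.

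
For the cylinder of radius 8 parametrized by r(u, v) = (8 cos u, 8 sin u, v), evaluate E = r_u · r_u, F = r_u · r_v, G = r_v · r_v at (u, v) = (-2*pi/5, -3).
E = 64;  F = 0;  G = 1

Partials: r_u = (-8*sin(u), 8*cos(u), 0), r_v = (0, 0, 1). As functions of (u, v):
  E = r_u · r_u = 64,
  F = r_u · r_v = 0,
  G = r_v · r_v = 1.
Evaluating at (u, v) = (-2*pi/5, -3): E = 64, F = 0, G = 1.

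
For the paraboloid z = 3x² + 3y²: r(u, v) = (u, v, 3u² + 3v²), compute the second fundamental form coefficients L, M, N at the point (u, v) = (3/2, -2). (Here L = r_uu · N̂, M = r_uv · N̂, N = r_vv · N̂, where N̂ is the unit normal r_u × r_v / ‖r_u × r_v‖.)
L = 3*sqrt(226)/113;  M = 0;  N = 3*sqrt(226)/113

Compute the unit normal N̂(u, v) = (-6*u/sqrt(36*u^2 + 36*v^2 + 1), -6*v/sqrt(36*u^2 + 36*v^2 + 1), 1/sqrt(36*u^2 + 36*v^2 + 1)), and the second partials r_uu, r_uv, r_vv. Take dot products:
  L(u, v) = r_uu · N̂ = 6/sqrt(36*u^2 + 36*v^2 + 1),
  M(u, v) = r_uv · N̂ = 0,
  N(u, v) = r_vv · N̂ = 6/sqrt(36*u^2 + 36*v^2 + 1).
Evaluating at (u, v) = (3/2, -2):
  L = 3*sqrt(226)/113, M = 0, N = 3*sqrt(226)/113.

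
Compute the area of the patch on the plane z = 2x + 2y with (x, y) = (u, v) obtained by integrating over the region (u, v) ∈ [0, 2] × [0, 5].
Area = 30

Area = ∫∫ √(EG − F²) du dv with √(EG − F²) = 3. Integrating over [0, 2] × [0, 5] gives 30.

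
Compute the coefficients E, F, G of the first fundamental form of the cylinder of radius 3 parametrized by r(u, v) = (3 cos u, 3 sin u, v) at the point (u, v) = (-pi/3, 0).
E = 9;  F = 0;  G = 1

Partials: r_u = (-3*sin(u), 3*cos(u), 0), r_v = (0, 0, 1). As functions of (u, v):
  E = r_u · r_u = 9,
  F = r_u · r_v = 0,
  G = r_v · r_v = 1.
Evaluating at (u, v) = (-pi/3, 0): E = 9, F = 0, G = 1.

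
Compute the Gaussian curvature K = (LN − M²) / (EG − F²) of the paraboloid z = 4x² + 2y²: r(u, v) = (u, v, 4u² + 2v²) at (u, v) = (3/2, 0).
K = 32/21025

Coefficients of the first fundamental form: E = 64*u^2 + 1, F = 32*u*v, G = 16*v^2 + 1.
Coefficients of the second fundamental form: L = 8/sqrt(64*u^2 + 16*v^2 + 1), M = 0, N = 4/sqrt(64*u^2 + 16*v^2 + 1).
Assemble K = (LN − M²)/(EG − F²) = 32/(4096*u^4 + 2048*u^2*v^2 + 128*u^2 + 256*v^4 + 32*v^2 + 1). At (u, v) = (3/2, 0): K = 32/21025.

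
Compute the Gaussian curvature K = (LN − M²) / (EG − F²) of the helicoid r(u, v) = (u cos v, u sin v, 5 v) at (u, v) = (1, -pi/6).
K = -25/676

Coefficients of the first fundamental form: E = 1, F = 0, G = u^2 + 25.
Coefficients of the second fundamental form: L = 0, M = -5/sqrt(u^2 + 25), N = 0.
Assemble K = (LN − M²)/(EG − F²) = -25/(u^2 + 25)^2. At (u, v) = (1, -pi/6): K = -25/676.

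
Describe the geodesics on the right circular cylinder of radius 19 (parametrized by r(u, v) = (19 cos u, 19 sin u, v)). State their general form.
The cylinder is flat (K = 0) and locally isometric to the plane via the development (u, v) ↦ (19 u, v). Geodesics are the pre-images of straight lines: circles (v constant), vertical lines (u constant), and helices (v = c · u + d) for constants c, d.

A right cylinder has E = 19², F = 0, G = 1, so EG − F² = 19², and L = −19, M = N = 0, giving K = (LN − M²)/(EG − F²) = 0 everywhere. A flat surface is locally isometric to the Euclidean plane via the map (u, v) ↦ (19 u, v). Straight lines in the (x̃, ỹ) plane pull back to: (a) horizontal circles (v = const), (b) vertical generators (u = const), and (c) helices (19 u tan θ = v, i.e. v = c · u + d).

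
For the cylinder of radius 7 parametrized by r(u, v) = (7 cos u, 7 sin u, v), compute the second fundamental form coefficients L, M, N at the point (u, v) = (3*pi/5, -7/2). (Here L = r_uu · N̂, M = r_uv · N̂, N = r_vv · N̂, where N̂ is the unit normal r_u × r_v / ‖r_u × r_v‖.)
L = -7;  M = 0;  N = 0

Compute the unit normal N̂(u, v) = (cos(u), sin(u), 0), and the second partials r_uu, r_uv, r_vv. Take dot products:
  L(u, v) = r_uu · N̂ = -7,
  M(u, v) = r_uv · N̂ = 0,
  N(u, v) = r_vv · N̂ = 0.
Evaluating at (u, v) = (3*pi/5, -7/2):
  L = -7, M = 0, N = 0.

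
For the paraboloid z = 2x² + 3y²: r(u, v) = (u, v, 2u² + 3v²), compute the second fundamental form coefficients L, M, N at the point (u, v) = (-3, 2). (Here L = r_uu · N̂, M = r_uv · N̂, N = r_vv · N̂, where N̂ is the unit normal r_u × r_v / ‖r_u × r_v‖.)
L = 4/17;  M = 0;  N = 6/17

Compute the unit normal N̂(u, v) = (-4*u/sqrt(16*u^2 + 36*v^2 + 1), -6*v/sqrt(16*u^2 + 36*v^2 + 1), 1/sqrt(16*u^2 + 36*v^2 + 1)), and the second partials r_uu, r_uv, r_vv. Take dot products:
  L(u, v) = r_uu · N̂ = 4/sqrt(16*u^2 + 36*v^2 + 1),
  M(u, v) = r_uv · N̂ = 0,
  N(u, v) = r_vv · N̂ = 6/sqrt(16*u^2 + 36*v^2 + 1).
Evaluating at (u, v) = (-3, 2):
  L = 4/17, M = 0, N = 6/17.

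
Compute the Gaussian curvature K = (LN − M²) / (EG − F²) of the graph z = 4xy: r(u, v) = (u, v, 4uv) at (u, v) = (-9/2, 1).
K = -16/116281

Coefficients of the first fundamental form: E = 16*v^2 + 1, F = 16*u*v, G = 16*u^2 + 1.
Coefficients of the second fundamental form: L = 0, M = 4/sqrt(16*u^2 + 16*v^2 + 1), N = 0.
Assemble K = (LN − M²)/(EG − F²) = -16/(256*u^4 + 512*u^2*v^2 + 32*u^2 + 256*v^4 + 32*v^2 + 1). At (u, v) = (-9/2, 1): K = -16/116281.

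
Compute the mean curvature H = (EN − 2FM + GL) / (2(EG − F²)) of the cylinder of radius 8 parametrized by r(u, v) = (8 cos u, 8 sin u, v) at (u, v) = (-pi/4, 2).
H = -1/16

With E = 64, F = 0, G = 1, L = -8, M = 0, N = 0, assemble
  H = (EN − 2FM + GL) / (2(EG − F²)) = -1/16.
At (u, v) = (-pi/4, 2): H = -1/16.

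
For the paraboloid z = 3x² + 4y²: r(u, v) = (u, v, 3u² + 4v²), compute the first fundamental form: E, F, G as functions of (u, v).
E = 36*u^2 + 1;  F = 48*u*v;  G = 64*v^2 + 1

Compute partials: r_u = (1, 0, 6*u), r_v = (0, 1, 8*v). Then
  E = r_u · r_u = 36*u^2 + 1,
  F = r_u · r_v = 48*u*v,
  G = r_v · r_v = 64*v^2 + 1.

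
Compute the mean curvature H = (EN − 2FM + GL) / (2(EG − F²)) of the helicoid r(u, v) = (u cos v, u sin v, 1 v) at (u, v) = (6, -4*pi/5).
H = 0

With E = 1, F = 0, G = u^2 + 1, L = 0, M = -1/sqrt(u^2 + 1), N = 0, assemble
  H = (EN − 2FM + GL) / (2(EG − F²)) = 0.
At (u, v) = (6, -4*pi/5): H = 0.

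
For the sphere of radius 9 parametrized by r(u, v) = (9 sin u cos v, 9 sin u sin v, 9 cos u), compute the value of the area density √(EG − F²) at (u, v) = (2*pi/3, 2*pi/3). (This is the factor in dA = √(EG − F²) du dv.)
√(EG − F²)|_{(2*pi/3, 2*pi/3)} = 81*sqrt(3)/2

E = 81, F = 0, G = 81*sin(u)^2, so EG − F² = 6561*sin(u)^2. Taking the positive square root: √(EG − F²) = 81*Abs(sin(u)). At (u, v) = (2*pi/3, 2*pi/3): 81*sqrt(3)/2.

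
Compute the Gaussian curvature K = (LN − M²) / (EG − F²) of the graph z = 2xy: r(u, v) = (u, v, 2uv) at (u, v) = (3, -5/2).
K = -1/961

Coefficients of the first fundamental form: E = 4*v^2 + 1, F = 4*u*v, G = 4*u^2 + 1.
Coefficients of the second fundamental form: L = 0, M = 2/sqrt(4*u^2 + 4*v^2 + 1), N = 0.
Assemble K = (LN − M²)/(EG − F²) = -4/(16*u^4 + 32*u^2*v^2 + 8*u^2 + 16*v^4 + 8*v^2 + 1). At (u, v) = (3, -5/2): K = -1/961.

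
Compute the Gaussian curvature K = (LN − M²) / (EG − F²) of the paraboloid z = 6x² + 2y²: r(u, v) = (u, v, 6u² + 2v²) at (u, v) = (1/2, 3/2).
K = 48/5329

Coefficients of the first fundamental form: E = 144*u^2 + 1, F = 48*u*v, G = 16*v^2 + 1.
Coefficients of the second fundamental form: L = 12/sqrt(144*u^2 + 16*v^2 + 1), M = 0, N = 4/sqrt(144*u^2 + 16*v^2 + 1).
Assemble K = (LN − M²)/(EG − F²) = 48/(20736*u^4 + 4608*u^2*v^2 + 288*u^2 + 256*v^4 + 32*v^2 + 1). At (u, v) = (1/2, 3/2): K = 48/5329.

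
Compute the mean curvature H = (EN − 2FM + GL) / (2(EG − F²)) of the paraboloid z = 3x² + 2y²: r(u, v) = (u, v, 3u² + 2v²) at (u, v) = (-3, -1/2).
H = 95*sqrt(329)/15463

With E = 36*u^2 + 1, F = 24*u*v, G = 16*v^2 + 1, L = 6/sqrt(36*u^2 + 16*v^2 + 1), M = 0, N = 4/sqrt(36*u^2 + 16*v^2 + 1), assemble
  H = (EN − 2FM + GL) / (2(EG − F²)) = (72*u^2 + 48*v^2 + 5)/(36*u^2 + 16*v^2 + 1)^(3/2).
At (u, v) = (-3, -1/2): H = 95*sqrt(329)/15463.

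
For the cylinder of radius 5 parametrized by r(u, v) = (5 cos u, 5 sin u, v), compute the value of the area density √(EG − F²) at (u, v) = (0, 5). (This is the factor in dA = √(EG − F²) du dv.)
√(EG − F²)|_{(0, 5)} = 5

E = 25, F = 0, G = 1, so EG − F² = 25. Taking the positive square root: √(EG − F²) = 5. At (u, v) = (0, 5): 5.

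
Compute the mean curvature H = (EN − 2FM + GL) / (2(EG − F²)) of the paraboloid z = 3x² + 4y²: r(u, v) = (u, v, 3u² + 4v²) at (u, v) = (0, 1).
H = 199*sqrt(65)/4225

With E = 36*u^2 + 1, F = 48*u*v, G = 64*v^2 + 1, L = 6/sqrt(36*u^2 + 64*v^2 + 1), M = 0, N = 8/sqrt(36*u^2 + 64*v^2 + 1), assemble
  H = (EN − 2FM + GL) / (2(EG − F²)) = (144*u^2 + 192*v^2 + 7)/(36*u^2 + 64*v^2 + 1)^(3/2).
At (u, v) = (0, 1): H = 199*sqrt(65)/4225.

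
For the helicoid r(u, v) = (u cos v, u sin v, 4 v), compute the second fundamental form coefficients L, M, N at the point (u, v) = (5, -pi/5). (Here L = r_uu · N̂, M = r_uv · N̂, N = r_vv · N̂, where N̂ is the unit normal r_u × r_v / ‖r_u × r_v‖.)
L = 0;  M = -4*sqrt(41)/41;  N = 0

Compute the unit normal N̂(u, v) = (4*sin(v)/sqrt(u^2 + 16), -4*cos(v)/sqrt(u^2 + 16), u/sqrt(u^2 + 16)), and the second partials r_uu, r_uv, r_vv. Take dot products:
  L(u, v) = r_uu · N̂ = 0,
  M(u, v) = r_uv · N̂ = -4/sqrt(u^2 + 16),
  N(u, v) = r_vv · N̂ = 0.
Evaluating at (u, v) = (5, -pi/5):
  L = 0, M = -4*sqrt(41)/41, N = 0.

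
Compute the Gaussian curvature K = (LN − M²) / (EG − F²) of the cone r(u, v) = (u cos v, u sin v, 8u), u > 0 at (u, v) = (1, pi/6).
K = 0

Coefficients of the first fundamental form: E = 65, F = 0, G = u^2.
Coefficients of the second fundamental form: L = 0, M = 0, N = 8*sqrt(65)*u^2/(65*Abs(u)).
Assemble K = (LN − M²)/(EG − F²) = 0. At (u, v) = (1, pi/6): K = 0.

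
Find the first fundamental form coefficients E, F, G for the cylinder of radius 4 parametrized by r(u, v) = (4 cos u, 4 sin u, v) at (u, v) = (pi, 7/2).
E = 16;  F = 0;  G = 1

Partials: r_u = (-4*sin(u), 4*cos(u), 0), r_v = (0, 0, 1). As functions of (u, v):
  E = r_u · r_u = 16,
  F = r_u · r_v = 0,
  G = r_v · r_v = 1.
Evaluating at (u, v) = (pi, 7/2): E = 16, F = 0, G = 1.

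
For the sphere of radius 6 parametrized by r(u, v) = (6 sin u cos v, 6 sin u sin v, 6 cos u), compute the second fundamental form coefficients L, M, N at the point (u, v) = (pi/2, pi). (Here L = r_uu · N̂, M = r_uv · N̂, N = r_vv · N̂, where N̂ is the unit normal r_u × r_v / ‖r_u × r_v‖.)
L = -6;  M = 0;  N = -6

Compute the unit normal N̂(u, v) = (sin(u)^2*cos(v)/Abs(sin(u)), sin(u)^2*sin(v)/Abs(sin(u)), sin(2*u)/(2*Abs(sin(u)))), and the second partials r_uu, r_uv, r_vv. Take dot products:
  L(u, v) = r_uu · N̂ = -6*sin(u)/Abs(sin(u)),
  M(u, v) = r_uv · N̂ = 0,
  N(u, v) = r_vv · N̂ = -6*sin(u)^3/Abs(sin(u)).
Evaluating at (u, v) = (pi/2, pi):
  L = -6, M = 0, N = -6.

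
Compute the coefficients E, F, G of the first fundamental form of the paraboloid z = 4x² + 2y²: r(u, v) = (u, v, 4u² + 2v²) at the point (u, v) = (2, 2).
E = 257;  F = 128;  G = 65

Partials: r_u = (1, 0, 8*u), r_v = (0, 1, 4*v). As functions of (u, v):
  E = r_u · r_u = 64*u^2 + 1,
  F = r_u · r_v = 32*u*v,
  G = r_v · r_v = 16*v^2 + 1.
Evaluating at (u, v) = (2, 2): E = 257, F = 128, G = 65.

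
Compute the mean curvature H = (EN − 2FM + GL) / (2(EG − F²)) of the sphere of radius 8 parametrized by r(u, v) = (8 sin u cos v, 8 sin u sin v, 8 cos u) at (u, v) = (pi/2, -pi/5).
H = -1/8

With E = 64, F = 0, G = 64*sin(u)^2, L = -8*sin(u)/Abs(sin(u)), M = 0, N = -8*sin(u)^3/Abs(sin(u)), assemble
  H = (EN − 2FM + GL) / (2(EG − F²)) = -sin(u)/(8*Abs(sin(u))).
At (u, v) = (pi/2, -pi/5): H = -1/8.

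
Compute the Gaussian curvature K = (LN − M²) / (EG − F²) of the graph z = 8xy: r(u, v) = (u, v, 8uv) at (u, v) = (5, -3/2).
K = -64/3045025

Coefficients of the first fundamental form: E = 64*v^2 + 1, F = 64*u*v, G = 64*u^2 + 1.
Coefficients of the second fundamental form: L = 0, M = 8/sqrt(64*u^2 + 64*v^2 + 1), N = 0.
Assemble K = (LN − M²)/(EG − F²) = -64/(4096*u^4 + 8192*u^2*v^2 + 128*u^2 + 4096*v^4 + 128*v^2 + 1). At (u, v) = (5, -3/2): K = -64/3045025.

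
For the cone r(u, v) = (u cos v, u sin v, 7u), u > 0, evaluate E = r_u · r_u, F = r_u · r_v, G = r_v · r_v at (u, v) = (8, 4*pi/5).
E = 50;  F = 0;  G = 64

Partials: r_u = (cos(v), sin(v), 7), r_v = (-u*sin(v), u*cos(v), 0). As functions of (u, v):
  E = r_u · r_u = 50,
  F = r_u · r_v = 0,
  G = r_v · r_v = u^2.
Evaluating at (u, v) = (8, 4*pi/5): E = 50, F = 0, G = 64.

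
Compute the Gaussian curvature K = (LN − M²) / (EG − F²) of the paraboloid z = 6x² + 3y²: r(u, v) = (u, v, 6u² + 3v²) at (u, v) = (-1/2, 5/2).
K = 18/17161

Coefficients of the first fundamental form: E = 144*u^2 + 1, F = 72*u*v, G = 36*v^2 + 1.
Coefficients of the second fundamental form: L = 12/sqrt(144*u^2 + 36*v^2 + 1), M = 0, N = 6/sqrt(144*u^2 + 36*v^2 + 1).
Assemble K = (LN − M²)/(EG − F²) = 72/(20736*u^4 + 10368*u^2*v^2 + 288*u^2 + 1296*v^4 + 72*v^2 + 1). At (u, v) = (-1/2, 5/2): K = 18/17161.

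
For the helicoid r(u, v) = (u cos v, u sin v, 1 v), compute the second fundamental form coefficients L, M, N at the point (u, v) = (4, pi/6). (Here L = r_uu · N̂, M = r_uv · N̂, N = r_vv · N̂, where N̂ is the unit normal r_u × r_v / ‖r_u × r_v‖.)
L = 0;  M = -sqrt(17)/17;  N = 0

Compute the unit normal N̂(u, v) = (sin(v)/sqrt(u^2 + 1), -cos(v)/sqrt(u^2 + 1), u/sqrt(u^2 + 1)), and the second partials r_uu, r_uv, r_vv. Take dot products:
  L(u, v) = r_uu · N̂ = 0,
  M(u, v) = r_uv · N̂ = -1/sqrt(u^2 + 1),
  N(u, v) = r_vv · N̂ = 0.
Evaluating at (u, v) = (4, pi/6):
  L = 0, M = -sqrt(17)/17, N = 0.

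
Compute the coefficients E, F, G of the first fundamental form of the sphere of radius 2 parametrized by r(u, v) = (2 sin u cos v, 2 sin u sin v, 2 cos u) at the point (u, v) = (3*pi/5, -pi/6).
E = 4;  F = 0;  G = sqrt(5)/2 + 5/2

Partials: r_u = (2*cos(u)*cos(v), 2*sin(v)*cos(u), -2*sin(u)), r_v = (-2*sin(u)*sin(v), 2*sin(u)*cos(v), 0). As functions of (u, v):
  E = r_u · r_u = 4,
  F = r_u · r_v = 0,
  G = r_v · r_v = 4*sin(u)^2.
Evaluating at (u, v) = (3*pi/5, -pi/6): E = 4, F = 0, G = sqrt(5)/2 + 5/2.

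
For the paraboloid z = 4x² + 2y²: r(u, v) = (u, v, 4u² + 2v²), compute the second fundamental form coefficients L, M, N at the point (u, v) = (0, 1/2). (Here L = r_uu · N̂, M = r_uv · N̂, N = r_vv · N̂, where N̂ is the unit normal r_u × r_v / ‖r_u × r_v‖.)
L = 8*sqrt(5)/5;  M = 0;  N = 4*sqrt(5)/5

Compute the unit normal N̂(u, v) = (-8*u/sqrt(64*u^2 + 16*v^2 + 1), -4*v/sqrt(64*u^2 + 16*v^2 + 1), 1/sqrt(64*u^2 + 16*v^2 + 1)), and the second partials r_uu, r_uv, r_vv. Take dot products:
  L(u, v) = r_uu · N̂ = 8/sqrt(64*u^2 + 16*v^2 + 1),
  M(u, v) = r_uv · N̂ = 0,
  N(u, v) = r_vv · N̂ = 4/sqrt(64*u^2 + 16*v^2 + 1).
Evaluating at (u, v) = (0, 1/2):
  L = 8*sqrt(5)/5, M = 0, N = 4*sqrt(5)/5.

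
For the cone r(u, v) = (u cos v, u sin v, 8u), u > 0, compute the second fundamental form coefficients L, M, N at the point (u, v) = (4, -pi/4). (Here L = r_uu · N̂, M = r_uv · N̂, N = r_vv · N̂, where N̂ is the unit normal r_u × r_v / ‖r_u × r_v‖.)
L = 0;  M = 0;  N = 32*sqrt(65)/65

Compute the unit normal N̂(u, v) = (-8*sqrt(65)*u*cos(v)/(65*Abs(u)), -8*sqrt(65)*u*sin(v)/(65*Abs(u)), sqrt(65)*u/(65*Abs(u))), and the second partials r_uu, r_uv, r_vv. Take dot products:
  L(u, v) = r_uu · N̂ = 0,
  M(u, v) = r_uv · N̂ = 0,
  N(u, v) = r_vv · N̂ = 8*sqrt(65)*u^2/(65*Abs(u)).
Evaluating at (u, v) = (4, -pi/4):
  L = 0, M = 0, N = 32*sqrt(65)/65.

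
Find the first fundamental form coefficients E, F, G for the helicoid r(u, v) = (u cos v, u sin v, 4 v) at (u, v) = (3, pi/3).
E = 1;  F = 0;  G = 25

Partials: r_u = (cos(v), sin(v), 0), r_v = (-u*sin(v), u*cos(v), 4). As functions of (u, v):
  E = r_u · r_u = 1,
  F = r_u · r_v = 0,
  G = r_v · r_v = u^2 + 16.
Evaluating at (u, v) = (3, pi/3): E = 1, F = 0, G = 25.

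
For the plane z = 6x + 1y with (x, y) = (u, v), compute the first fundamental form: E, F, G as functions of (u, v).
E = 37;  F = 6;  G = 2

Compute partials: r_u = (1, 0, 6), r_v = (0, 1, 1). Then
  E = r_u · r_u = 37,
  F = r_u · r_v = 6,
  G = r_v · r_v = 2.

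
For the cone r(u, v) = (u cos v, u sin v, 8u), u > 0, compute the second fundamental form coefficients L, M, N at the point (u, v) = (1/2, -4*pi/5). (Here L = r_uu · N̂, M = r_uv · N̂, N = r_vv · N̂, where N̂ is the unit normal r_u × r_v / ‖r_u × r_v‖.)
L = 0;  M = 0;  N = 4*sqrt(65)/65

Compute the unit normal N̂(u, v) = (-8*sqrt(65)*u*cos(v)/(65*Abs(u)), -8*sqrt(65)*u*sin(v)/(65*Abs(u)), sqrt(65)*u/(65*Abs(u))), and the second partials r_uu, r_uv, r_vv. Take dot products:
  L(u, v) = r_uu · N̂ = 0,
  M(u, v) = r_uv · N̂ = 0,
  N(u, v) = r_vv · N̂ = 8*sqrt(65)*u^2/(65*Abs(u)).
Evaluating at (u, v) = (1/2, -4*pi/5):
  L = 0, M = 0, N = 4*sqrt(65)/65.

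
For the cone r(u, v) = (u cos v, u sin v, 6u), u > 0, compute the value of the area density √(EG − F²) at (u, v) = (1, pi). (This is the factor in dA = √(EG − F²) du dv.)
√(EG − F²)|_{(1, pi)} = sqrt(37)

E = 37, F = 0, G = u^2, so EG − F² = 37*u^2. Taking the positive square root: √(EG − F²) = sqrt(37)*Abs(u). At (u, v) = (1, pi): sqrt(37).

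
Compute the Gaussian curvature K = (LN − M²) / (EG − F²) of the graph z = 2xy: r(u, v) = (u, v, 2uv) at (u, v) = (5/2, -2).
K = -1/441

Coefficients of the first fundamental form: E = 4*v^2 + 1, F = 4*u*v, G = 4*u^2 + 1.
Coefficients of the second fundamental form: L = 0, M = 2/sqrt(4*u^2 + 4*v^2 + 1), N = 0.
Assemble K = (LN − M²)/(EG − F²) = -4/(16*u^4 + 32*u^2*v^2 + 8*u^2 + 16*v^4 + 8*v^2 + 1). At (u, v) = (5/2, -2): K = -1/441.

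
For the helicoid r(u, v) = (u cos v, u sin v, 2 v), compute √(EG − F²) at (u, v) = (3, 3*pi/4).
√(EG − F²)|_{(3, 3*pi/4)} = sqrt(13)

E = 1, F = 0, G = u^2 + 4; EG − F² = u^2 + 4; √(EG − F²) = sqrt(u^2 + 4). At the given point: sqrt(13).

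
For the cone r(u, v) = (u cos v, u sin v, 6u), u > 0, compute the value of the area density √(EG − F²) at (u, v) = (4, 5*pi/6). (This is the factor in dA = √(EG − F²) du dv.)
√(EG − F²)|_{(4, 5*pi/6)} = 4*sqrt(37)

E = 37, F = 0, G = u^2, so EG − F² = 37*u^2. Taking the positive square root: √(EG − F²) = sqrt(37)*Abs(u). At (u, v) = (4, 5*pi/6): 4*sqrt(37).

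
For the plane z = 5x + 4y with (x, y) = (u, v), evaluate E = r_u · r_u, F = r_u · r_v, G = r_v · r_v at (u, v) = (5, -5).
E = 26;  F = 20;  G = 17

Partials: r_u = (1, 0, 5), r_v = (0, 1, 4). As functions of (u, v):
  E = r_u · r_u = 26,
  F = r_u · r_v = 20,
  G = r_v · r_v = 17.
Evaluating at (u, v) = (5, -5): E = 26, F = 20, G = 17.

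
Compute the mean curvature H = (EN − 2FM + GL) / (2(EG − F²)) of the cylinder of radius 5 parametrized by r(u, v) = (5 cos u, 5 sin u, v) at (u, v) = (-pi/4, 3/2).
H = -1/10

With E = 25, F = 0, G = 1, L = -5, M = 0, N = 0, assemble
  H = (EN − 2FM + GL) / (2(EG − F²)) = -1/10.
At (u, v) = (-pi/4, 3/2): H = -1/10.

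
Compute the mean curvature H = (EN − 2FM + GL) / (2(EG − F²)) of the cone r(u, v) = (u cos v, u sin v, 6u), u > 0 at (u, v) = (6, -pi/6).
H = sqrt(37)/74

With E = 37, F = 0, G = u^2, L = 0, M = 0, N = 6*sqrt(37)*u^2/(37*Abs(u)), assemble
  H = (EN − 2FM + GL) / (2(EG − F²)) = 3*sqrt(37)/(37*Abs(u)).
At (u, v) = (6, -pi/6): H = sqrt(37)/74.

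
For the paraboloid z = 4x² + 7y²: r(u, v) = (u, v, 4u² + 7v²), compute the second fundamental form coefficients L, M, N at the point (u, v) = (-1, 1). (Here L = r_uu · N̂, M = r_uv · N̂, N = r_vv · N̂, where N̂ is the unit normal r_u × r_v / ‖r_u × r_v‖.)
L = 8*sqrt(29)/87;  M = 0;  N = 14*sqrt(29)/87

Compute the unit normal N̂(u, v) = (-8*u/sqrt(64*u^2 + 196*v^2 + 1), -14*v/sqrt(64*u^2 + 196*v^2 + 1), 1/sqrt(64*u^2 + 196*v^2 + 1)), and the second partials r_uu, r_uv, r_vv. Take dot products:
  L(u, v) = r_uu · N̂ = 8/sqrt(64*u^2 + 196*v^2 + 1),
  M(u, v) = r_uv · N̂ = 0,
  N(u, v) = r_vv · N̂ = 14/sqrt(64*u^2 + 196*v^2 + 1).
Evaluating at (u, v) = (-1, 1):
  L = 8*sqrt(29)/87, M = 0, N = 14*sqrt(29)/87.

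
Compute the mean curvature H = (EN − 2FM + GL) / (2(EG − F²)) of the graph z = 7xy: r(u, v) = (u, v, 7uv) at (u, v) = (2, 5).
H = -1715*sqrt(158)/337014

With E = 49*v^2 + 1, F = 49*u*v, G = 49*u^2 + 1, L = 0, M = 7/sqrt(49*u^2 + 49*v^2 + 1), N = 0, assemble
  H = (EN − 2FM + GL) / (2(EG − F²)) = -343*u*v/(49*u^2 + 49*v^2 + 1)^(3/2).
At (u, v) = (2, 5): H = -1715*sqrt(158)/337014.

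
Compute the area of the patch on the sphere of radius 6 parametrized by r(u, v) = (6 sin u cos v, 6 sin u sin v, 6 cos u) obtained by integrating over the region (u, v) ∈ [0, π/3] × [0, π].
Area = 18*pi

Area = ∫∫ √(EG − F²) du dv with √(EG − F²) = 36*Abs(sin(u)). Integrating over [0, π/3] × [0, π] gives 18*pi.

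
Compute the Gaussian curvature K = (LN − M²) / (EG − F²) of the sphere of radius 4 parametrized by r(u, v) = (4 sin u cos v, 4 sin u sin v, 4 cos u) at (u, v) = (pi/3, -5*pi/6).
K = 1/16

Coefficients of the first fundamental form: E = 16, F = 0, G = 16*sin(u)^2.
Coefficients of the second fundamental form: L = -4*sin(u)/Abs(sin(u)), M = 0, N = -4*sin(u)^3/Abs(sin(u)).
Assemble K = (LN − M²)/(EG − F²) = 1/16. At (u, v) = (pi/3, -5*pi/6): K = 1/16.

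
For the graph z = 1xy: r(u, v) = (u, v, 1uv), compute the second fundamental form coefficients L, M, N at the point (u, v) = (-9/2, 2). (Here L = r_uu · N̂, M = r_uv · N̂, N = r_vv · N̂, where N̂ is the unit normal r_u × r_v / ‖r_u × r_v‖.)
L = 0;  M = 2*sqrt(101)/101;  N = 0

Compute the unit normal N̂(u, v) = (-v/sqrt(u^2 + v^2 + 1), -u/sqrt(u^2 + v^2 + 1), 1/sqrt(u^2 + v^2 + 1)), and the second partials r_uu, r_uv, r_vv. Take dot products:
  L(u, v) = r_uu · N̂ = 0,
  M(u, v) = r_uv · N̂ = 1/sqrt(u^2 + v^2 + 1),
  N(u, v) = r_vv · N̂ = 0.
Evaluating at (u, v) = (-9/2, 2):
  L = 0, M = 2*sqrt(101)/101, N = 0.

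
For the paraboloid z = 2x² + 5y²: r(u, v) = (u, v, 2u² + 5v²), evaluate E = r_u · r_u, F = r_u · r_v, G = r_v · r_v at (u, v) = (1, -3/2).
E = 17;  F = -60;  G = 226

Partials: r_u = (1, 0, 4*u), r_v = (0, 1, 10*v). As functions of (u, v):
  E = r_u · r_u = 16*u^2 + 1,
  F = r_u · r_v = 40*u*v,
  G = r_v · r_v = 100*v^2 + 1.
Evaluating at (u, v) = (1, -3/2): E = 17, F = -60, G = 226.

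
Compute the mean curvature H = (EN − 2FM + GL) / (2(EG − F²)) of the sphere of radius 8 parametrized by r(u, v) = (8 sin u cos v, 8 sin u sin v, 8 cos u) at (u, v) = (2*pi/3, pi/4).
H = -1/8

With E = 64, F = 0, G = 64*sin(u)^2, L = -8*sin(u)/Abs(sin(u)), M = 0, N = -8*sin(u)^3/Abs(sin(u)), assemble
  H = (EN − 2FM + GL) / (2(EG − F²)) = -sin(u)/(8*Abs(sin(u))).
At (u, v) = (2*pi/3, pi/4): H = -1/8.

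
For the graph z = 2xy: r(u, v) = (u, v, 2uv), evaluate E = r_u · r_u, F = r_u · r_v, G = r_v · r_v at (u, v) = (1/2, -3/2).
E = 10;  F = -3;  G = 2

Partials: r_u = (1, 0, 2*v), r_v = (0, 1, 2*u). As functions of (u, v):
  E = r_u · r_u = 4*v^2 + 1,
  F = r_u · r_v = 4*u*v,
  G = r_v · r_v = 4*u^2 + 1.
Evaluating at (u, v) = (1/2, -3/2): E = 10, F = -3, G = 2.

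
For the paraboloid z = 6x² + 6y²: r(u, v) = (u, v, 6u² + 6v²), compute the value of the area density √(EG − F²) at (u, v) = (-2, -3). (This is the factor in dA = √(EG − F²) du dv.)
√(EG − F²)|_{(-2, -3)} = sqrt(1873)

E = 144*u^2 + 1, F = 144*u*v, G = 144*v^2 + 1, so EG − F² = 144*u^2 + 144*v^2 + 1. Taking the positive square root: √(EG − F²) = sqrt(144*u^2 + 144*v^2 + 1). At (u, v) = (-2, -3): sqrt(1873).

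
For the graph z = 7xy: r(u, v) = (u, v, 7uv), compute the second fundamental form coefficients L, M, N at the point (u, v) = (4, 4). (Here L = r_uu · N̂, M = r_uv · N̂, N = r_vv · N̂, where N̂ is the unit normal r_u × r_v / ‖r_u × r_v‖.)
L = 0;  M = 7*sqrt(1569)/1569;  N = 0

Compute the unit normal N̂(u, v) = (-7*v/sqrt(49*u^2 + 49*v^2 + 1), -7*u/sqrt(49*u^2 + 49*v^2 + 1), 1/sqrt(49*u^2 + 49*v^2 + 1)), and the second partials r_uu, r_uv, r_vv. Take dot products:
  L(u, v) = r_uu · N̂ = 0,
  M(u, v) = r_uv · N̂ = 7/sqrt(49*u^2 + 49*v^2 + 1),
  N(u, v) = r_vv · N̂ = 0.
Evaluating at (u, v) = (4, 4):
  L = 0, M = 7*sqrt(1569)/1569, N = 0.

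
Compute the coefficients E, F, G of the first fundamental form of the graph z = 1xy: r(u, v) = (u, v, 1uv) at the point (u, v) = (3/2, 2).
E = 5;  F = 3;  G = 13/4

Partials: r_u = (1, 0, v), r_v = (0, 1, u). As functions of (u, v):
  E = r_u · r_u = v^2 + 1,
  F = r_u · r_v = u*v,
  G = r_v · r_v = u^2 + 1.
Evaluating at (u, v) = (3/2, 2): E = 5, F = 3, G = 13/4.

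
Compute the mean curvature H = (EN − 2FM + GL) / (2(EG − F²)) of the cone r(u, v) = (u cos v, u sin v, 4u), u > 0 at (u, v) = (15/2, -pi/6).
H = 4*sqrt(17)/255

With E = 17, F = 0, G = u^2, L = 0, M = 0, N = 4*sqrt(17)*u^2/(17*Abs(u)), assemble
  H = (EN − 2FM + GL) / (2(EG − F²)) = 2*sqrt(17)/(17*Abs(u)).
At (u, v) = (15/2, -pi/6): H = 4*sqrt(17)/255.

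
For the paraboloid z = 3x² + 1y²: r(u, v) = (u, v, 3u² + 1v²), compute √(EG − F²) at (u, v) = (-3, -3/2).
√(EG − F²)|_{(-3, -3/2)} = sqrt(334)

E = 36*u^2 + 1, F = 12*u*v, G = 4*v^2 + 1; EG − F² = 36*u^2 + 4*v^2 + 1; √(EG − F²) = sqrt(36*u^2 + 4*v^2 + 1). At the given point: sqrt(334).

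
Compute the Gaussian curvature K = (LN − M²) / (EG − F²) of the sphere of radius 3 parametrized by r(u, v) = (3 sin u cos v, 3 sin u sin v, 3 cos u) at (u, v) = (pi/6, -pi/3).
K = 1/9

Coefficients of the first fundamental form: E = 9, F = 0, G = 9*sin(u)^2.
Coefficients of the second fundamental form: L = -3*sin(u)/Abs(sin(u)), M = 0, N = -3*sin(u)^3/Abs(sin(u)).
Assemble K = (LN − M²)/(EG − F²) = 1/9. At (u, v) = (pi/6, -pi/3): K = 1/9.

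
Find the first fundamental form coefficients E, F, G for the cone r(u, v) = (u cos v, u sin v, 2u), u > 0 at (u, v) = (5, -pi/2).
E = 5;  F = 0;  G = 25

Partials: r_u = (cos(v), sin(v), 2), r_v = (-u*sin(v), u*cos(v), 0). As functions of (u, v):
  E = r_u · r_u = 5,
  F = r_u · r_v = 0,
  G = r_v · r_v = u^2.
Evaluating at (u, v) = (5, -pi/2): E = 5, F = 0, G = 25.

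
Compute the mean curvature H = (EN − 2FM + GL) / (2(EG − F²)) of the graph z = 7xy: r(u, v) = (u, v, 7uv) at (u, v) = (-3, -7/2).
H = -28812*sqrt(4169)/17380561

With E = 49*v^2 + 1, F = 49*u*v, G = 49*u^2 + 1, L = 0, M = 7/sqrt(49*u^2 + 49*v^2 + 1), N = 0, assemble
  H = (EN − 2FM + GL) / (2(EG − F²)) = -343*u*v/(49*u^2 + 49*v^2 + 1)^(3/2).
At (u, v) = (-3, -7/2): H = -28812*sqrt(4169)/17380561.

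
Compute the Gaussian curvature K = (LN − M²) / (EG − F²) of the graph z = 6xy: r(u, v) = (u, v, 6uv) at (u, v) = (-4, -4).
K = -36/1329409

Coefficients of the first fundamental form: E = 36*v^2 + 1, F = 36*u*v, G = 36*u^2 + 1.
Coefficients of the second fundamental form: L = 0, M = 6/sqrt(36*u^2 + 36*v^2 + 1), N = 0.
Assemble K = (LN − M²)/(EG − F²) = -36/(1296*u^4 + 2592*u^2*v^2 + 72*u^2 + 1296*v^4 + 72*v^2 + 1). At (u, v) = (-4, -4): K = -36/1329409.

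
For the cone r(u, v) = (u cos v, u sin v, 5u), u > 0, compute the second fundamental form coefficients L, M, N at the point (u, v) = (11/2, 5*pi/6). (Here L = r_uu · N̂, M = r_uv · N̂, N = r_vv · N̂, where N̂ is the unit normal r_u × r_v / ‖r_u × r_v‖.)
L = 0;  M = 0;  N = 55*sqrt(26)/52

Compute the unit normal N̂(u, v) = (-5*sqrt(26)*u*cos(v)/(26*Abs(u)), -5*sqrt(26)*u*sin(v)/(26*Abs(u)), sqrt(26)*u/(26*Abs(u))), and the second partials r_uu, r_uv, r_vv. Take dot products:
  L(u, v) = r_uu · N̂ = 0,
  M(u, v) = r_uv · N̂ = 0,
  N(u, v) = r_vv · N̂ = 5*sqrt(26)*u^2/(26*Abs(u)).
Evaluating at (u, v) = (11/2, 5*pi/6):
  L = 0, M = 0, N = 55*sqrt(26)/52.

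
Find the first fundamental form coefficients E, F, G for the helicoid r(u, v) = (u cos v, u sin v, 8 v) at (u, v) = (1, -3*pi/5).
E = 1;  F = 0;  G = 65

Partials: r_u = (cos(v), sin(v), 0), r_v = (-u*sin(v), u*cos(v), 8). As functions of (u, v):
  E = r_u · r_u = 1,
  F = r_u · r_v = 0,
  G = r_v · r_v = u^2 + 64.
Evaluating at (u, v) = (1, -3*pi/5): E = 1, F = 0, G = 65.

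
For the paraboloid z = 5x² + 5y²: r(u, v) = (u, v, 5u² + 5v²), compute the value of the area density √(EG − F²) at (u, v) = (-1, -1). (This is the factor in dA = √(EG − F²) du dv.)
√(EG − F²)|_{(-1, -1)} = sqrt(201)

E = 100*u^2 + 1, F = 100*u*v, G = 100*v^2 + 1, so EG − F² = 100*u^2 + 100*v^2 + 1. Taking the positive square root: √(EG − F²) = sqrt(100*u^2 + 100*v^2 + 1). At (u, v) = (-1, -1): sqrt(201).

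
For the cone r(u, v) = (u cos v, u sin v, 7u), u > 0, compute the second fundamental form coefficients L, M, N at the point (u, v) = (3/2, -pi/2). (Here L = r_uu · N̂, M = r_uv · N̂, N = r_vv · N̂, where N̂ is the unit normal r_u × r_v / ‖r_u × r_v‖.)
L = 0;  M = 0;  N = 21*sqrt(2)/20

Compute the unit normal N̂(u, v) = (-7*sqrt(2)*u*cos(v)/(10*Abs(u)), -7*sqrt(2)*u*sin(v)/(10*Abs(u)), sqrt(2)*u/(10*Abs(u))), and the second partials r_uu, r_uv, r_vv. Take dot products:
  L(u, v) = r_uu · N̂ = 0,
  M(u, v) = r_uv · N̂ = 0,
  N(u, v) = r_vv · N̂ = 7*sqrt(2)*u^2/(10*Abs(u)).
Evaluating at (u, v) = (3/2, -pi/2):
  L = 0, M = 0, N = 21*sqrt(2)/20.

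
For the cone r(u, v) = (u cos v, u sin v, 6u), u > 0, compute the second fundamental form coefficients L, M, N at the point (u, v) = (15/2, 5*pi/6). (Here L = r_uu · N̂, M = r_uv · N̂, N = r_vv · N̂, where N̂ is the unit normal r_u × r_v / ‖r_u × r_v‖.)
L = 0;  M = 0;  N = 45*sqrt(37)/37

Compute the unit normal N̂(u, v) = (-6*sqrt(37)*u*cos(v)/(37*Abs(u)), -6*sqrt(37)*u*sin(v)/(37*Abs(u)), sqrt(37)*u/(37*Abs(u))), and the second partials r_uu, r_uv, r_vv. Take dot products:
  L(u, v) = r_uu · N̂ = 0,
  M(u, v) = r_uv · N̂ = 0,
  N(u, v) = r_vv · N̂ = 6*sqrt(37)*u^2/(37*Abs(u)).
Evaluating at (u, v) = (15/2, 5*pi/6):
  L = 0, M = 0, N = 45*sqrt(37)/37.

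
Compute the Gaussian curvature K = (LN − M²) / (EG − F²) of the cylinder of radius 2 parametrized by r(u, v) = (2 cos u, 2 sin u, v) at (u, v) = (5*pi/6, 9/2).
K = 0

Coefficients of the first fundamental form: E = 4, F = 0, G = 1.
Coefficients of the second fundamental form: L = -2, M = 0, N = 0.
Assemble K = (LN − M²)/(EG − F²) = 0. At (u, v) = (5*pi/6, 9/2): K = 0.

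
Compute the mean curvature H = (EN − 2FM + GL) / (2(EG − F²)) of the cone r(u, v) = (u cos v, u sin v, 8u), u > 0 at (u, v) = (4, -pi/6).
H = sqrt(65)/65

With E = 65, F = 0, G = u^2, L = 0, M = 0, N = 8*sqrt(65)*u^2/(65*Abs(u)), assemble
  H = (EN − 2FM + GL) / (2(EG − F²)) = 4*sqrt(65)/(65*Abs(u)).
At (u, v) = (4, -pi/6): H = sqrt(65)/65.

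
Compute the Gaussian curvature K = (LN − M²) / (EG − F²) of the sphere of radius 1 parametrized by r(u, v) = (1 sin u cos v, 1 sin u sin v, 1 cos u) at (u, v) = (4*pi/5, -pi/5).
K = 1

Coefficients of the first fundamental form: E = 1, F = 0, G = sin(u)^2.
Coefficients of the second fundamental form: L = -sin(u)/Abs(sin(u)), M = 0, N = -sin(u)^3/Abs(sin(u)).
Assemble K = (LN − M²)/(EG − F²) = 1. At (u, v) = (4*pi/5, -pi/5): K = 1.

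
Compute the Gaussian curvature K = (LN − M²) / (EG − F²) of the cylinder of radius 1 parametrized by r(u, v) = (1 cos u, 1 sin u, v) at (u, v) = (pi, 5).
K = 0

Coefficients of the first fundamental form: E = 1, F = 0, G = 1.
Coefficients of the second fundamental form: L = -1, M = 0, N = 0.
Assemble K = (LN − M²)/(EG − F²) = 0. At (u, v) = (pi, 5): K = 0.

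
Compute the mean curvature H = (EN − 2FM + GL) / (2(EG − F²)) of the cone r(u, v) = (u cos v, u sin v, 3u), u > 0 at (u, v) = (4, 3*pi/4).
H = 3*sqrt(10)/80

With E = 10, F = 0, G = u^2, L = 0, M = 0, N = 3*sqrt(10)*u^2/(10*Abs(u)), assemble
  H = (EN − 2FM + GL) / (2(EG − F²)) = 3*sqrt(10)/(20*Abs(u)).
At (u, v) = (4, 3*pi/4): H = 3*sqrt(10)/80.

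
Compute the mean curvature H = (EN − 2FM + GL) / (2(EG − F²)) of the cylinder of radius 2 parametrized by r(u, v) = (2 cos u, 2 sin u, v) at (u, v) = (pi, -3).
H = -1/4

With E = 4, F = 0, G = 1, L = -2, M = 0, N = 0, assemble
  H = (EN − 2FM + GL) / (2(EG − F²)) = -1/4.
At (u, v) = (pi, -3): H = -1/4.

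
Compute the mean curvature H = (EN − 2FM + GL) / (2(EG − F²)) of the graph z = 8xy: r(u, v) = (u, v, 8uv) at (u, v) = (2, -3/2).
H = 1536*sqrt(401)/160801

With E = 64*v^2 + 1, F = 64*u*v, G = 64*u^2 + 1, L = 0, M = 8/sqrt(64*u^2 + 64*v^2 + 1), N = 0, assemble
  H = (EN − 2FM + GL) / (2(EG − F²)) = -512*u*v/(64*u^2 + 64*v^2 + 1)^(3/2).
At (u, v) = (2, -3/2): H = 1536*sqrt(401)/160801.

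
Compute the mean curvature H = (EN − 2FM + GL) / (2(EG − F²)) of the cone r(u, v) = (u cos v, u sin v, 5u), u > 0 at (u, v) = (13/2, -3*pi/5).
H = 5*sqrt(26)/338

With E = 26, F = 0, G = u^2, L = 0, M = 0, N = 5*sqrt(26)*u^2/(26*Abs(u)), assemble
  H = (EN − 2FM + GL) / (2(EG − F²)) = 5*sqrt(26)/(52*Abs(u)).
At (u, v) = (13/2, -3*pi/5): H = 5*sqrt(26)/338.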